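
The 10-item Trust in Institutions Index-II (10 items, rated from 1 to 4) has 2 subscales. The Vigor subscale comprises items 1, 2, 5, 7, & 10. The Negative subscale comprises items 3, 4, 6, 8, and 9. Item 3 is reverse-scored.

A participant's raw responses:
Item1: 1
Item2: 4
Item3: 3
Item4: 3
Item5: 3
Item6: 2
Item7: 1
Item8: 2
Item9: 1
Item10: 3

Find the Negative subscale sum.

Negative items: 3, 4, 6, 8, 9.
Of these, item 3 is reverse-scored; on a 1–4 scale, reversed = 5 − raw.
  item 3: 5 − 3 = 2
  item 4: 3
  item 6: 2
  item 8: 2
  item 9: 1
Sum = 2 + 3 + 2 + 2 + 1 = 10

10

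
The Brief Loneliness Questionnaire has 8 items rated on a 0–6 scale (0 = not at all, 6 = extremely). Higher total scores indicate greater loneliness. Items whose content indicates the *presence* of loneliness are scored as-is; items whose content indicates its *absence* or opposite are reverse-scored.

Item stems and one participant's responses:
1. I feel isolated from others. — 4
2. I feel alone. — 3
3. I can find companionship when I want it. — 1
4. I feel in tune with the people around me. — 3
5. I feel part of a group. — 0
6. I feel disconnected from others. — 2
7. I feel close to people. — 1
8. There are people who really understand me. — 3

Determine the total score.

Items 3, 4, 5, 7, 8 describe the absence/opposite of loneliness → reverse-score.
reversed = (0+6) − raw = 6 − raw.
  item 1: 4
  item 2: 3
  item 3: 6 − 1 = 5
  item 4: 6 − 3 = 3
  item 5: 6 − 0 = 6
  item 6: 2
  item 7: 6 − 1 = 5
  item 8: 6 − 3 = 3
Total = 4 + 3 + 5 + 3 + 6 + 2 + 5 + 3 = 31

31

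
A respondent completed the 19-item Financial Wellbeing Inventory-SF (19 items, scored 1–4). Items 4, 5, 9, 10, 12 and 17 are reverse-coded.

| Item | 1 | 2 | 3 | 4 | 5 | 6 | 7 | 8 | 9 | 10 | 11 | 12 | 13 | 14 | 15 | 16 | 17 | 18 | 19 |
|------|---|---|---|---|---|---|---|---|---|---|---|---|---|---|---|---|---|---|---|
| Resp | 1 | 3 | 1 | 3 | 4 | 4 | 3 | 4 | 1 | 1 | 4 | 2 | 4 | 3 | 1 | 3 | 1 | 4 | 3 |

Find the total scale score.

Reversing items 4, 5, 9, 10, 12, and 17 with 5 − raw:
Total = 1 + 3 + 1 + (5−3) + (5−4) + 4 + 3 + 4 + (5−1) + (5−1) + 4 + (5−2) + 4 + 3 + 1 + 3 + (5−1) + 4 + 3
      = 1 + 3 + 1 + 2 + 1 + 4 + 3 + 4 + 4 + 4 + 4 + 3 + 4 + 3 + 1 + 3 + 4 + 4 + 3 = 56

56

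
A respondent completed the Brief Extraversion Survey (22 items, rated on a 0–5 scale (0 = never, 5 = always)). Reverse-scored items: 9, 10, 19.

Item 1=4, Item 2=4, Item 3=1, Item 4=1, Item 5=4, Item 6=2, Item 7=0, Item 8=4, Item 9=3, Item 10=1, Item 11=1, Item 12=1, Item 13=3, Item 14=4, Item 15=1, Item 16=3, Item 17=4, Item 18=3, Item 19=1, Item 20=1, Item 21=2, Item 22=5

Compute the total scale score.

58

Reverse-coded items (on a 0–5 scale, reversed = 5 − raw):
  item 9: 5 − 3 = 2
  item 10: 5 − 1 = 4
  item 19: 5 − 1 = 4
Scored items: 4, 4, 1, 1, 4, 2, 0, 4, 2, 4, 1, 1, 3, 4, 1, 3, 4, 3, 4, 1, 2, 5
Total = 4 + 4 + 1 + 1 + 4 + 2 + 0 + 4 + 2 + 4 + 1 + 1 + 3 + 4 + 1 + 3 + 4 + 3 + 4 + 1 + 2 + 5 = 58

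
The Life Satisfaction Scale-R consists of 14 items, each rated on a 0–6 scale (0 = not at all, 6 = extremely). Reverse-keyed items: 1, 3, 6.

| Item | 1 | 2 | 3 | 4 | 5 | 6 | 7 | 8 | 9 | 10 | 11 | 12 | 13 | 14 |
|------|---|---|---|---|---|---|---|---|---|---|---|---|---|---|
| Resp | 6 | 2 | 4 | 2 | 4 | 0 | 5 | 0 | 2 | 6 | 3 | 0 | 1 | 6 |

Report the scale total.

Raw sum = 41. Reverse-keyed items: 1, 3, 6; their raw sum = 10.
Each reversal replaces raw with 6 − raw, changing the total by 6 − 2·raw per item.
Total = 41 + 3·6 − 2·10 = 41 + 18 − 20 = 39

39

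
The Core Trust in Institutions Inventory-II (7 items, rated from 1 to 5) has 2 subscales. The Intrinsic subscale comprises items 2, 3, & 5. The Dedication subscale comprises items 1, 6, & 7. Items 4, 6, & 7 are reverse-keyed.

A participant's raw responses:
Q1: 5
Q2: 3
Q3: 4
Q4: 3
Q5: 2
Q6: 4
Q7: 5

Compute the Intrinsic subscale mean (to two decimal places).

Intrinsic items: 2, 3, 5.
  item 2: 3
  item 3: 4
  item 5: 2
Sum = 3 + 4 + 2 = 9
Mean = 9 / 3 = 3.00

3.00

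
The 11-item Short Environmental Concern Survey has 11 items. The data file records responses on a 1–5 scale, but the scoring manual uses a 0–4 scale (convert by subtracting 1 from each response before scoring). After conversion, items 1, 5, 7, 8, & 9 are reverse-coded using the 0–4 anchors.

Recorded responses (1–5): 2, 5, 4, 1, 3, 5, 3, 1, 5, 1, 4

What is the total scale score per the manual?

25

Convert to 0–4: 1, 4, 3, 0, 2, 4, 2, 0, 4, 0, 3
Reverse-coded (reverse-coded value = 4 − response):
  item 1: 4 − 1 = 3
  item 5: 4 − 2 = 2
  item 7: 4 − 2 = 2
  item 8: 4 − 0 = 4
  item 9: 4 − 4 = 0
Scored: 3, 4, 3, 0, 2, 4, 2, 4, 0, 0, 3
Total = 25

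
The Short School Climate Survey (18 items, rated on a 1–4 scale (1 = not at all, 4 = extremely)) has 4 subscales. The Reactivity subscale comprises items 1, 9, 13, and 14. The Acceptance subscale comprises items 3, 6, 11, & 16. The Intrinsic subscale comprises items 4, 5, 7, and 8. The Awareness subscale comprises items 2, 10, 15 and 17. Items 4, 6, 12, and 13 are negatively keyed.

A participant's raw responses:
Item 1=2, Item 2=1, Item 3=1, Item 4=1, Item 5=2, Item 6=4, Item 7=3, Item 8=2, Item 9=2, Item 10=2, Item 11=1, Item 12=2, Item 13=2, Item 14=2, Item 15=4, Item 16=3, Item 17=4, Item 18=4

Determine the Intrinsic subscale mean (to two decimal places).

Intrinsic items: 4, 5, 7, 8.
Of these, item 4 is negatively keyed; reversed = (1+4) − raw = 5 − raw.
  item 4: 5 − 1 = 4
  item 5: 2
  item 7: 3
  item 8: 2
Sum = 4 + 2 + 3 + 2 = 11
Mean = 11 / 4 = 2.75

2.75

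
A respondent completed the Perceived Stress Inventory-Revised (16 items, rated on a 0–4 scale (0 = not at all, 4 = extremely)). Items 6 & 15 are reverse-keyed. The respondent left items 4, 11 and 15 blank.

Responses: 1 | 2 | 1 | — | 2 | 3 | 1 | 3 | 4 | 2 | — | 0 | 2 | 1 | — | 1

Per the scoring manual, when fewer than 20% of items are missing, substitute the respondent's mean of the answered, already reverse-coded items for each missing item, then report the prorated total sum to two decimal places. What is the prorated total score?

25.85

Reverse-coded (reverse-coded value = 4 − response):
  item 6: 4 − 3 = 1
Completed scored items (13 of 16): 1, 2, 1, 2, 1, 1, 3, 4, 2, 0, 2, 1, 1; sum = 21.
Person mean = 21 / 13 ≈ 1.6154
Prorated total = (21 / 13) × 16 = 25.85 (to 2 dp)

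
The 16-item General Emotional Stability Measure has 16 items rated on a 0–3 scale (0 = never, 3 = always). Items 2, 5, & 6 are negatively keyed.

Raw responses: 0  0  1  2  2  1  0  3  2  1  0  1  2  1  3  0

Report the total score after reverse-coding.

22

Reverse-coded items (reverse-coded value = 3 − response):
  item 2: 3 − 0 = 3
  item 5: 3 − 2 = 1
  item 6: 3 − 1 = 2
Scored items: 0, 3, 1, 2, 1, 2, 0, 3, 2, 1, 0, 1, 2, 1, 3, 0
Total = 0 + 3 + 1 + 2 + 1 + 2 + 0 + 3 + 2 + 1 + 0 + 1 + 2 + 1 + 3 + 0 = 22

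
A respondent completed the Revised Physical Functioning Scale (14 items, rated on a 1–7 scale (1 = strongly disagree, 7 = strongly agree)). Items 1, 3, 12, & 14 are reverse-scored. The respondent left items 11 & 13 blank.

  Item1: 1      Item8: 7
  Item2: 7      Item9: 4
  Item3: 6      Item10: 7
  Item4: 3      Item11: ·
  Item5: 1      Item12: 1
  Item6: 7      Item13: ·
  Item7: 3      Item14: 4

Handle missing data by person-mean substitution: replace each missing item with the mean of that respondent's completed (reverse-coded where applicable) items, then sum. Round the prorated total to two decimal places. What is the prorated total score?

Reverse-coded (reversed = (1+7) − raw = 8 − raw):
  item 1: 8 − 1 = 7
  item 3: 8 − 6 = 2
  item 12: 8 − 1 = 7
  item 14: 8 − 4 = 4
Completed scored items (12 of 14): 7, 7, 2, 3, 1, 7, 3, 7, 4, 7, 7, 4; sum = 59.
Person mean = 59 / 12 ≈ 4.9167
Prorated total = (59 / 12) × 14 = 68.83 (to 2 dp)

68.83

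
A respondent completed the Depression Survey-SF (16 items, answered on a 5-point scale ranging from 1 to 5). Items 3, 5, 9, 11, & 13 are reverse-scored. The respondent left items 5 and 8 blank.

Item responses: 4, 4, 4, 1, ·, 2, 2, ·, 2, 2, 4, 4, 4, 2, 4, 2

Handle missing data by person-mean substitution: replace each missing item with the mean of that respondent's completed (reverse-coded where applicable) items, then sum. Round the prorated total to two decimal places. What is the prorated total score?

42.29

Reverse-coded (reversed = (1+5) − raw = 6 − raw):
  item 3: 6 − 4 = 2
  item 9: 6 − 2 = 4
  item 11: 6 − 4 = 2
  item 13: 6 − 4 = 2
Completed scored items (14 of 16): 4, 4, 2, 1, 2, 2, 4, 2, 2, 4, 2, 2, 4, 2; sum = 37.
Person mean = 37 / 14 ≈ 2.6429
Prorated total = (37 / 14) × 16 = 42.29 (to 2 dp)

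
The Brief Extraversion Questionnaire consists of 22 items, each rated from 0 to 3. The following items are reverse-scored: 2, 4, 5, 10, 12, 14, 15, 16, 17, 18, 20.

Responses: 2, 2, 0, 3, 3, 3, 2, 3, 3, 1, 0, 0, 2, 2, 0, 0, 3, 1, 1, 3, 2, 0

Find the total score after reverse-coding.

33

Reversing items 2, 4, 5, 10, 12, 14, 15, 16, 17, 18 and 20 with 3 − raw:
Total = 2 + (3−2) + 0 + (3−3) + (3−3) + 3 + 2 + 3 + 3 + (3−1) + 0 + (3−0) + 2 + (3−2) + (3−0) + (3−0) + (3−3) + (3−1) + 1 + (3−3) + 2 + 0
      = 2 + 1 + 0 + 0 + 0 + 3 + 2 + 3 + 3 + 2 + 0 + 3 + 2 + 1 + 3 + 3 + 0 + 2 + 1 + 0 + 2 + 0 = 33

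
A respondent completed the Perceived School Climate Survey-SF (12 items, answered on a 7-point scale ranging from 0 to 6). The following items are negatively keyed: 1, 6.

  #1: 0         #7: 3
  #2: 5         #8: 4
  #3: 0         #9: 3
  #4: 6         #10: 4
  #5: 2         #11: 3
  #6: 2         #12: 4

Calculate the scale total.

Reversing items 1 and 6 with 6 − raw:
Total = (6−0) + 5 + 0 + 6 + 2 + (6−2) + 3 + 4 + 3 + 4 + 3 + 4
      = 6 + 5 + 0 + 6 + 2 + 4 + 3 + 4 + 3 + 4 + 3 + 4 = 44

44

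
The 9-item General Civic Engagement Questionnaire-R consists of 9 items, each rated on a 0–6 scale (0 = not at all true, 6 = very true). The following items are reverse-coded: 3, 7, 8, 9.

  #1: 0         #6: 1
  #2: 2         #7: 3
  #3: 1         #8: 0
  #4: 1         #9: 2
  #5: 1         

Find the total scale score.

Raw sum = 11. Reverse-coded items: 3, 7, 8, 9; their raw sum = 6.
Each reversal replaces raw with 6 − raw, changing the total by 6 − 2·raw per item.
Total = 11 + 4·6 − 2·6 = 11 + 24 − 12 = 23

23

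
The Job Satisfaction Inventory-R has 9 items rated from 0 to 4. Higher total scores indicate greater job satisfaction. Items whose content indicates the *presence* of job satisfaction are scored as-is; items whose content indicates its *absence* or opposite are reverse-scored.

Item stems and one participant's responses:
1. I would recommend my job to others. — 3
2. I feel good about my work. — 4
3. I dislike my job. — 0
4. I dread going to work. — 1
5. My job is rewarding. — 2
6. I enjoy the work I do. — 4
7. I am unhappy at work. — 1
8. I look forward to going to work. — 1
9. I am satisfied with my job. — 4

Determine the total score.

28

Items 3, 4, 7 describe the absence/opposite of job satisfaction → reverse-score.
reversed = (0+4) − raw = 4 − raw.
  item 1: 3
  item 2: 4
  item 3: 4 − 0 = 4
  item 4: 4 − 1 = 3
  item 5: 2
  item 6: 4
  item 7: 4 − 1 = 3
  item 8: 1
  item 9: 4
Total = 3 + 4 + 4 + 3 + 2 + 4 + 3 + 1 + 4 = 28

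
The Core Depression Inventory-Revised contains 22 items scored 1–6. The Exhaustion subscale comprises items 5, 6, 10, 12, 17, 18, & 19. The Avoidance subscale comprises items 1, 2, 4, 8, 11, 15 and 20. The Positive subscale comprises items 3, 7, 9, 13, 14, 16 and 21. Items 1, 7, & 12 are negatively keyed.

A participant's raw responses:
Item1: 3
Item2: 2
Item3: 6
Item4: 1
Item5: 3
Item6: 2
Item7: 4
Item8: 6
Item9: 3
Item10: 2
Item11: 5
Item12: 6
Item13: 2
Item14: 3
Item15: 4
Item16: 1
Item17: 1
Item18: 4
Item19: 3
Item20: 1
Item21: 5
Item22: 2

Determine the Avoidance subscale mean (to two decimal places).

Avoidance items: 1, 2, 4, 8, 11, 15, 20.
Of these, item 1 is negatively keyed; reverse-coded value = 7 − response.
  item 1: 7 − 3 = 4
  item 2: 2
  item 4: 1
  item 8: 6
  item 11: 5
  item 15: 4
  item 20: 1
Sum = 4 + 2 + 1 + 6 + 5 + 4 + 1 = 23
Mean = 23 / 7 = 3.29

3.29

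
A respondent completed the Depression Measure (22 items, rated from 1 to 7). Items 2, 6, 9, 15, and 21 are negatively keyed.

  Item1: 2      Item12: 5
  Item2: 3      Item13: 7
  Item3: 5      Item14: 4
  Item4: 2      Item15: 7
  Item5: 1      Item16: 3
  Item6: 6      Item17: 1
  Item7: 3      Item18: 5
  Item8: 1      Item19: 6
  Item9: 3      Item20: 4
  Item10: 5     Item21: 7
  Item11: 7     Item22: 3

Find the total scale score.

78

Reverse-coded items (reverse-coded value = 8 − response):
  item 2: 8 − 3 = 5
  item 6: 8 − 6 = 2
  item 9: 8 − 3 = 5
  item 15: 8 − 7 = 1
  item 21: 8 − 7 = 1
Scored items: 2, 5, 5, 2, 1, 2, 3, 1, 5, 5, 7, 5, 7, 4, 1, 3, 1, 5, 6, 4, 1, 3
Total = 2 + 5 + 5 + 2 + 1 + 2 + 3 + 1 + 5 + 5 + 7 + 5 + 7 + 4 + 1 + 3 + 1 + 5 + 6 + 4 + 1 + 3 = 78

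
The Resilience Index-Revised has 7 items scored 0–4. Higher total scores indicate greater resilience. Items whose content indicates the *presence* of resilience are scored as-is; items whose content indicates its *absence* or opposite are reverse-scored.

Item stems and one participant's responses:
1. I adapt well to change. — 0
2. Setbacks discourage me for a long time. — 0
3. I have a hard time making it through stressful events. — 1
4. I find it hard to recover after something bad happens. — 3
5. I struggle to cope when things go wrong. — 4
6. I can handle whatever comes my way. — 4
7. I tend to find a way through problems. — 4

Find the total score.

16

Items 2, 3, 4, 5 describe the absence/opposite of resilience → reverse-score.
reversed = (0+4) − raw = 4 − raw.
  item 1: 0
  item 2: 4 − 0 = 4
  item 3: 4 − 1 = 3
  item 4: 4 − 3 = 1
  item 5: 4 − 4 = 0
  item 6: 4
  item 7: 4
Total = 0 + 4 + 3 + 1 + 0 + 4 + 4 = 16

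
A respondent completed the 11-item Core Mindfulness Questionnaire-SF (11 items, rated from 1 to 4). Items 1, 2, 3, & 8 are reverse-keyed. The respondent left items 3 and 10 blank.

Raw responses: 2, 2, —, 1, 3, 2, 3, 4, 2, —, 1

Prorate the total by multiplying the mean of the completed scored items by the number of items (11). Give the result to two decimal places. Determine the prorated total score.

Reverse-coded (reverse-coded value = 5 − response):
  item 1: 5 − 2 = 3
  item 2: 5 − 2 = 3
  item 8: 5 − 4 = 1
Completed scored items (9 of 11): 3, 3, 1, 3, 2, 3, 1, 2, 1; sum = 19.
Person mean = 19 / 9 ≈ 2.1111
Prorated total = (19 / 9) × 11 = 23.22 (to 2 dp)

23.22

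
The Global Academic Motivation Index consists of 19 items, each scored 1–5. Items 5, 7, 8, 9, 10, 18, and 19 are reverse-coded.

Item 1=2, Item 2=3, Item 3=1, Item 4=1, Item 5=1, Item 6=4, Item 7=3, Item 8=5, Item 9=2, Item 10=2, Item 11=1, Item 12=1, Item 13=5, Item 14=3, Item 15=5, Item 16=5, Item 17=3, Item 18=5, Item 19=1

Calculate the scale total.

Raw sum = 53. Reverse-coded items: 5, 7, 8, 9, 10, 18, 19; their raw sum = 19.
Each reversal replaces raw with 6 − raw, changing the total by 6 − 2·raw per item.
Total = 53 + 7·6 − 2·19 = 53 + 42 − 38 = 57

57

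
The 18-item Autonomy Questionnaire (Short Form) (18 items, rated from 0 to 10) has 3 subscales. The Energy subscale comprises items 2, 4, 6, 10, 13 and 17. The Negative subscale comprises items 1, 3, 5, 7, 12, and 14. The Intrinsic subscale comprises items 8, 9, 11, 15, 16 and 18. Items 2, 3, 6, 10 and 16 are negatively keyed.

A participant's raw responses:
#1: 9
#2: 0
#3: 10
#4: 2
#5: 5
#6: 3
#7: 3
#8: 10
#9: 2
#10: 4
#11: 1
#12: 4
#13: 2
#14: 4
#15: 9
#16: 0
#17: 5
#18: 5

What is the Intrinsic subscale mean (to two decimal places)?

Intrinsic items: 8, 9, 11, 15, 16, 18.
Of these, item 16 is negatively keyed; reverse-coded value = 10 − response.
  item 8: 10
  item 9: 2
  item 11: 1
  item 15: 9
  item 16: 10 − 0 = 10
  item 18: 5
Sum = 10 + 2 + 1 + 9 + 10 + 5 = 37
Mean = 37 / 6 = 6.17

6.17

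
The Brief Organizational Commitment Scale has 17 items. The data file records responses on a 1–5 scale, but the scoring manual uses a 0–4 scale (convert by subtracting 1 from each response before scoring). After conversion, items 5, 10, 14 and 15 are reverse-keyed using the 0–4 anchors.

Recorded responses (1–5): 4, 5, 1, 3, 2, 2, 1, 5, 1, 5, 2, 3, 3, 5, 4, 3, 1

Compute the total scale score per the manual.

Convert to 0–4: 3, 4, 0, 2, 1, 1, 0, 4, 0, 4, 1, 2, 2, 4, 3, 2, 0
Reverse-coded (reverse-coded value = 4 − response):
  item 5: 4 − 1 = 3
  item 10: 4 − 4 = 0
  item 14: 4 − 4 = 0
  item 15: 4 − 3 = 1
Scored: 3, 4, 0, 2, 3, 1, 0, 4, 0, 0, 1, 2, 2, 0, 1, 2, 0
Total = 25

25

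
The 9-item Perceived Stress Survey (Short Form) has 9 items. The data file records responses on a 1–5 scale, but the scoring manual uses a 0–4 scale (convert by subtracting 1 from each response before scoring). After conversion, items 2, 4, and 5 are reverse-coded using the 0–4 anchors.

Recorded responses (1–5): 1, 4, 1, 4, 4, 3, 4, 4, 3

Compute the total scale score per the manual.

13

Convert to 0–4: 0, 3, 0, 3, 3, 2, 3, 3, 2
Reverse-coded (reversed = (0+4) − raw = 4 − raw):
  item 2: 4 − 3 = 1
  item 4: 4 − 3 = 1
  item 5: 4 − 3 = 1
Scored: 0, 1, 0, 1, 1, 2, 3, 3, 2
Total = 13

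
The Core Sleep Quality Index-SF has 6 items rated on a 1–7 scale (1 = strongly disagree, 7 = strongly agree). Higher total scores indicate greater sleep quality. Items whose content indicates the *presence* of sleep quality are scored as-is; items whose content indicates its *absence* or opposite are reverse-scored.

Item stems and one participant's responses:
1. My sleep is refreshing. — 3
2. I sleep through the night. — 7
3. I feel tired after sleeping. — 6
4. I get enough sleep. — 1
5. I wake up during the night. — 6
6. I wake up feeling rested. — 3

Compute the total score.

18

Items 3, 5 describe the absence/opposite of sleep quality → reverse-score.
on a 1–7 scale, reversed = 8 − raw.
  item 1: 3
  item 2: 7
  item 3: 8 − 6 = 2
  item 4: 1
  item 5: 8 − 6 = 2
  item 6: 3
Total = 3 + 7 + 2 + 1 + 2 + 3 = 18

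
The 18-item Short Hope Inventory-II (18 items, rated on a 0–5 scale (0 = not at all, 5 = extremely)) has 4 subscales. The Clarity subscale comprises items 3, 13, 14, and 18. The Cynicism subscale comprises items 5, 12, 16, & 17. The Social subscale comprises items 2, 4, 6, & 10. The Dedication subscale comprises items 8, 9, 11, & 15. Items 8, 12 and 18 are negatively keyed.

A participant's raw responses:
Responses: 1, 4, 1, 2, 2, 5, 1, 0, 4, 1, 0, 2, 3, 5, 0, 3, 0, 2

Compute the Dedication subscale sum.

Dedication items: 8, 9, 11, 15.
Of these, item 8 is negatively keyed; on a 0–5 scale, reversed = 5 − raw.
  item 8: 5 − 0 = 5
  item 9: 4
  item 11: 0
  item 15: 0
Sum = 5 + 4 + 0 + 0 = 9

9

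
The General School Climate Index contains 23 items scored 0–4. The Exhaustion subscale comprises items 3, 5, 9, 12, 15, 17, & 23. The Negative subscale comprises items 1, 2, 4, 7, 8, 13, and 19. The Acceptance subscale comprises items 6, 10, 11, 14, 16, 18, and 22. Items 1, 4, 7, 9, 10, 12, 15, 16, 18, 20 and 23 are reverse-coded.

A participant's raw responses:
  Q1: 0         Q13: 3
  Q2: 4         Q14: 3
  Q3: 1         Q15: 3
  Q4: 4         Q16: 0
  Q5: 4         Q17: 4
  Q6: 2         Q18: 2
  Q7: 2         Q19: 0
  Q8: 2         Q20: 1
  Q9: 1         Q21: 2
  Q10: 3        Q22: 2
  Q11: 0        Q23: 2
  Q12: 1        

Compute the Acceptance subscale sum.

14

Acceptance items: 6, 10, 11, 14, 16, 18, 22.
Of these, items 10, 16, and 18 are reverse-coded; reverse-coded value = 4 − response.
  item 6: 2
  item 10: 4 − 3 = 1
  item 11: 0
  item 14: 3
  item 16: 4 − 0 = 4
  item 18: 4 − 2 = 2
  item 22: 2
Sum = 2 + 1 + 0 + 3 + 4 + 2 + 2 = 14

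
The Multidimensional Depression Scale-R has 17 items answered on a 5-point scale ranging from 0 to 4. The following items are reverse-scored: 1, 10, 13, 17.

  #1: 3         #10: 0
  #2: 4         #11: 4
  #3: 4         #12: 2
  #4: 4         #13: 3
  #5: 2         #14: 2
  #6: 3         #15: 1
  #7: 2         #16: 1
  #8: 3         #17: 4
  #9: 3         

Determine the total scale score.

41

Reverse-scored items use 4 − raw:
  item 1: 4 − 3 = 1
  item 10: 4 − 0 = 4
  item 13: 4 − 3 = 1
  item 17: 4 − 4 = 0
Scored responses: 1, 4, 4, 4, 2, 3, 2, 3, 3, 4, 4, 2, 1, 2, 1, 1, 0
Total = 1 + 4 + 4 + 4 + 2 + 3 + 2 + 3 + 3 + 4 + 4 + 2 + 1 + 2 + 1 + 1 + 0 = 41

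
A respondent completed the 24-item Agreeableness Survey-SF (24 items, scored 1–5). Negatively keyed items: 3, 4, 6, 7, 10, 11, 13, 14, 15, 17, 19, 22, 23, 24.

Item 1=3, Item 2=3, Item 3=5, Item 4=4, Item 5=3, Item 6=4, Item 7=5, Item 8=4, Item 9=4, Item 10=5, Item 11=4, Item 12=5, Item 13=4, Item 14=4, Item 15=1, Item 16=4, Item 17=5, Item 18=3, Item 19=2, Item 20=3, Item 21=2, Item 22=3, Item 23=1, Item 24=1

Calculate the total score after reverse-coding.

70

Raw sum = 82. Negatively keyed items: 3, 4, 6, 7, 10, 11, 13, 14, 15, 17, 19, 22, 23, 24; their raw sum = 48.
Each reversal replaces raw with 6 − raw, changing the total by 6 − 2·raw per item.
Total = 82 + 14·6 − 2·48 = 82 + 84 − 96 = 70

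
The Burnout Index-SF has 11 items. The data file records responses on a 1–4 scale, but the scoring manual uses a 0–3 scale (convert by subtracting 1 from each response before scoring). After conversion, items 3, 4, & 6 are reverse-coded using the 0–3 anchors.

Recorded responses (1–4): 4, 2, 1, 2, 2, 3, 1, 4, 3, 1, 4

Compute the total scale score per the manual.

Convert to 0–3: 3, 1, 0, 1, 1, 2, 0, 3, 2, 0, 3
Reverse-coded (on a 0–3 scale, reversed = 3 − raw):
  item 3: 3 − 0 = 3
  item 4: 3 − 1 = 2
  item 6: 3 − 2 = 1
Scored: 3, 1, 3, 2, 1, 1, 0, 3, 2, 0, 3
Total = 19

19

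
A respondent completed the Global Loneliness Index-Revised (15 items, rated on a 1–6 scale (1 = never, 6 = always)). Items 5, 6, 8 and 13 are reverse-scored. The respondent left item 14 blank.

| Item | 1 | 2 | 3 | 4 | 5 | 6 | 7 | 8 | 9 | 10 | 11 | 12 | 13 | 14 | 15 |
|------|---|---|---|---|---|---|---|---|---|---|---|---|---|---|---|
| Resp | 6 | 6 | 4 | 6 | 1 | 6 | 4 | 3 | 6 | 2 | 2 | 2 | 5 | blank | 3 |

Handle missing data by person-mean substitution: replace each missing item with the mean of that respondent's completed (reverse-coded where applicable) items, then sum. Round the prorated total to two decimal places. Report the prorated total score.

Reverse-coded (reverse-coded value = 7 − response):
  item 5: 7 − 1 = 6
  item 6: 7 − 6 = 1
  item 8: 7 − 3 = 4
  item 13: 7 − 5 = 2
Completed scored items (14 of 15): 6, 6, 4, 6, 6, 1, 4, 4, 6, 2, 2, 2, 2, 3; sum = 54.
Person mean = 54 / 14 ≈ 3.8571
Prorated total = (54 / 14) × 15 = 57.86 (to 2 dp)

57.86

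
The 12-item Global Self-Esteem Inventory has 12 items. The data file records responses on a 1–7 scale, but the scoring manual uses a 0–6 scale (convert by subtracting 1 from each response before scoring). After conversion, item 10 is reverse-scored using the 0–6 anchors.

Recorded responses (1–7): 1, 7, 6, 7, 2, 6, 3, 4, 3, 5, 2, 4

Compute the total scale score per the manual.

36

Convert to 0–6: 0, 6, 5, 6, 1, 5, 2, 3, 2, 4, 1, 3
Reverse-coded (reverse-coded value = 6 − response):
  item 10: 6 − 4 = 2
Scored: 0, 6, 5, 6, 1, 5, 2, 3, 2, 2, 1, 3
Total = 36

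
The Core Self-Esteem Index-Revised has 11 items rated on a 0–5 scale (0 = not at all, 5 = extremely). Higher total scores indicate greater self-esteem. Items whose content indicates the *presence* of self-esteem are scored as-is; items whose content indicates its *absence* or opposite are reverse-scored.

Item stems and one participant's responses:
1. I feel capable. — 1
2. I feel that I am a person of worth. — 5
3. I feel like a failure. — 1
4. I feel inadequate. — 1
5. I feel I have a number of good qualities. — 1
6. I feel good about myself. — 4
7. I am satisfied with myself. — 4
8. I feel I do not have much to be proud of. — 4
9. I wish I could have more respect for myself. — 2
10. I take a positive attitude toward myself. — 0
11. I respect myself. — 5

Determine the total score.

32

Items 3, 4, 8, 9 describe the absence/opposite of self-esteem → reverse-score.
reversed = (0+5) − raw = 5 − raw.
  item 1: 1
  item 2: 5
  item 3: 5 − 1 = 4
  item 4: 5 − 1 = 4
  item 5: 1
  item 6: 4
  item 7: 4
  item 8: 5 − 4 = 1
  item 9: 5 − 2 = 3
  item 10: 0
  item 11: 5
Total = 1 + 5 + 4 + 4 + 1 + 4 + 4 + 1 + 3 + 0 + 5 = 32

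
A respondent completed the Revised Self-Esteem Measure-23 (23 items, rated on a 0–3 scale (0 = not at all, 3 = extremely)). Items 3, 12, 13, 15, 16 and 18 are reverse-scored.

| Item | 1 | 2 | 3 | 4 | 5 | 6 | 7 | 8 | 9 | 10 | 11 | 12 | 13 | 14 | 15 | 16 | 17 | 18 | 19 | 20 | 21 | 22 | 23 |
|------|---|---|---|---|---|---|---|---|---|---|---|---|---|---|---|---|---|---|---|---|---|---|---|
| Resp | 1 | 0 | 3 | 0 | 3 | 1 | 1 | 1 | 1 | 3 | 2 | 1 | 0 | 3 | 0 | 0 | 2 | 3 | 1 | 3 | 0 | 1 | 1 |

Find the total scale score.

Raw sum = 31. Reverse-scored items: 3, 12, 13, 15, 16, 18; their raw sum = 7.
Each reversal replaces raw with 3 − raw, changing the total by 3 − 2·raw per item.
Total = 31 + 6·3 − 2·7 = 31 + 18 − 14 = 35

35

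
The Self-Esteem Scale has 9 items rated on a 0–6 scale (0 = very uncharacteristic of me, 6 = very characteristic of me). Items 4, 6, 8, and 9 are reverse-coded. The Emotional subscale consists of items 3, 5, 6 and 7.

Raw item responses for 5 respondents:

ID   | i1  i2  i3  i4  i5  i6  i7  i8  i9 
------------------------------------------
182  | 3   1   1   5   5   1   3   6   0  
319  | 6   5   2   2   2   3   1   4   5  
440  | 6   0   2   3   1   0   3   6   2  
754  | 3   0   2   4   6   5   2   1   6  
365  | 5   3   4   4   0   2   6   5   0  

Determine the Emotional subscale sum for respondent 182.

Respondent 182 raw: 3, 1, 1, 5, 5, 1, 3, 6, 0.
Emotional items: 3, 5, 6, 7.
Reverse-coded (reverse-coded value = 6 − response):
  item 3: 1
  item 5: 5
  item 6: 6 − 1 = 5
  item 7: 3
Sum = 1 + 5 + 5 + 3 = 14

14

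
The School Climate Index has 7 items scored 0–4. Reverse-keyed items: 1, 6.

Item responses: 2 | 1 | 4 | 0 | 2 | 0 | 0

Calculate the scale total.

Reversing items 1 and 6 with 4 − raw:
Total = (4−2) + 1 + 4 + 0 + 2 + (4−0) + 0
      = 2 + 1 + 4 + 0 + 2 + 4 + 0 = 13

13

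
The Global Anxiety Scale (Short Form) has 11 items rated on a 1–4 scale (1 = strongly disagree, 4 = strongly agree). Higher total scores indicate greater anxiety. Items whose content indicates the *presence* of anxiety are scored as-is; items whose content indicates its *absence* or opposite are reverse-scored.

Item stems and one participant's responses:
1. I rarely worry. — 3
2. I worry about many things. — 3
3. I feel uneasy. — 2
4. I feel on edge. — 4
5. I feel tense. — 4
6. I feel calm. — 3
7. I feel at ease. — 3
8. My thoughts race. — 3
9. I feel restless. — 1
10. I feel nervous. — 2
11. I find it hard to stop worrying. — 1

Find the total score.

26

Items 1, 6, 7 describe the absence/opposite of anxiety → reverse-score.
on a 1–4 scale, reversed = 5 − raw.
  item 1: 5 − 3 = 2
  item 2: 3
  item 3: 2
  item 4: 4
  item 5: 4
  item 6: 5 − 3 = 2
  item 7: 5 − 3 = 2
  item 8: 3
  item 9: 1
  item 10: 2
  item 11: 1
Total = 2 + 3 + 2 + 4 + 4 + 2 + 2 + 3 + 1 + 2 + 1 = 26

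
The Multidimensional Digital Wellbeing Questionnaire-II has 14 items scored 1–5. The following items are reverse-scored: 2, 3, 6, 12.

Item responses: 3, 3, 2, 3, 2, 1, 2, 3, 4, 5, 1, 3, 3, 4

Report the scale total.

Reverse-scored items use 6 − raw:
  item 2: 6 − 3 = 3
  item 3: 6 − 2 = 4
  item 6: 6 − 1 = 5
  item 12: 6 − 3 = 3
Scored items: 3, 3, 4, 3, 2, 5, 2, 3, 4, 5, 1, 3, 3, 4
Total = 3 + 3 + 4 + 3 + 2 + 5 + 2 + 3 + 4 + 5 + 1 + 3 + 3 + 4 = 45

45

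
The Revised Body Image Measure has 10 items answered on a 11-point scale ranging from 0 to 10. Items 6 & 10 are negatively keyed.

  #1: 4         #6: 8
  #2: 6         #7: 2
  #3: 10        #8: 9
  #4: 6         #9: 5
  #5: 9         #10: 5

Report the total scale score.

Reversing items 6 & 10 with 10 − raw:
Total = 4 + 6 + 10 + 6 + 9 + (10−8) + 2 + 9 + 5 + (10−5)
      = 4 + 6 + 10 + 6 + 9 + 2 + 2 + 9 + 5 + 5 = 58

58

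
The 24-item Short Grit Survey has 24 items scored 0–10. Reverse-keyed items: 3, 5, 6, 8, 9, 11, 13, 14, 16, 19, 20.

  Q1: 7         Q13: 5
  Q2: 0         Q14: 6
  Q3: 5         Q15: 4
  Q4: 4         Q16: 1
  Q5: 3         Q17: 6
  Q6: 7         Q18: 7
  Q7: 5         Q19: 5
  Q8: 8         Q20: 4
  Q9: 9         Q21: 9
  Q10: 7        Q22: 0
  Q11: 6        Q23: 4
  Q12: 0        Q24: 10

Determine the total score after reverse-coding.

Apply reverse scoring (reverse-coded value = 10 − response):
  item 3: 10 − 5 = 5
  item 5: 10 − 3 = 7
  item 6: 10 − 7 = 3
  item 8: 10 − 8 = 2
  item 9: 10 − 9 = 1
  item 11: 10 − 6 = 4
  item 13: 10 − 5 = 5
  item 14: 10 − 6 = 4
  item 16: 10 − 1 = 9
  item 19: 10 − 5 = 5
  item 20: 10 − 4 = 6
Scored items: 7, 0, 5, 4, 7, 3, 5, 2, 1, 7, 4, 0, 5, 4, 4, 9, 6, 7, 5, 6, 9, 0, 4, 10
Total = 7 + 0 + 5 + 4 + 7 + 3 + 5 + 2 + 1 + 7 + 4 + 0 + 5 + 4 + 4 + 9 + 6 + 7 + 5 + 6 + 9 + 0 + 4 + 10 = 114

114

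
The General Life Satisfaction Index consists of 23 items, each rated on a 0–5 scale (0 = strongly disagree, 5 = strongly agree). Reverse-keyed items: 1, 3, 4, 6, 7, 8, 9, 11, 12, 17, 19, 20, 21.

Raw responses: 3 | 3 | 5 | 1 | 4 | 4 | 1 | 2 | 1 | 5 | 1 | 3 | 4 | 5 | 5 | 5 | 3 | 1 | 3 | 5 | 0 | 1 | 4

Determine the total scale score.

Apply reverse scoring (reversed = (0+5) − raw = 5 − raw):
  item 1: 5 − 3 = 2
  item 3: 5 − 5 = 0
  item 4: 5 − 1 = 4
  item 6: 5 − 4 = 1
  item 7: 5 − 1 = 4
  item 8: 5 − 2 = 3
  item 9: 5 − 1 = 4
  item 11: 5 − 1 = 4
  item 12: 5 − 3 = 2
  item 17: 5 − 3 = 2
  item 19: 5 − 3 = 2
  item 20: 5 − 5 = 0
  item 21: 5 − 0 = 5
After reverse-coding: 2, 3, 0, 4, 4, 1, 4, 3, 4, 5, 4, 2, 4, 5, 5, 5, 2, 1, 2, 0, 5, 1, 4
Total = 2 + 3 + 0 + 4 + 4 + 1 + 4 + 3 + 4 + 5 + 4 + 2 + 4 + 5 + 5 + 5 + 2 + 1 + 2 + 0 + 5 + 1 + 4 = 70

70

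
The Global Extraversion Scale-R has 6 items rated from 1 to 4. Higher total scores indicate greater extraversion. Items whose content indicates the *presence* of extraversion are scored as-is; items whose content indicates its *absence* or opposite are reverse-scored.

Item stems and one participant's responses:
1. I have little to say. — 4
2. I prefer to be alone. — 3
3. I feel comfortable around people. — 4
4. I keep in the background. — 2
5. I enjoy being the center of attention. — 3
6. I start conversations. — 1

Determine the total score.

14

Items 1, 2, 4 describe the absence/opposite of extraversion → reverse-score.
reverse-coded value = 5 − response.
  item 1: 5 − 4 = 1
  item 2: 5 − 3 = 2
  item 3: 4
  item 4: 5 − 2 = 3
  item 5: 3
  item 6: 1
Total = 1 + 2 + 4 + 3 + 3 + 1 = 14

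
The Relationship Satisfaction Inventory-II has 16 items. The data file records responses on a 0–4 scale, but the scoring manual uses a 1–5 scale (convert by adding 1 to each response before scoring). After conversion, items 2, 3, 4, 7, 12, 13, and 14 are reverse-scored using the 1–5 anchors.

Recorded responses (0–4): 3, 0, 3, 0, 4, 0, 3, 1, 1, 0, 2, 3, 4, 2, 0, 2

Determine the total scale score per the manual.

Convert to 1–5: 4, 1, 4, 1, 5, 1, 4, 2, 2, 1, 3, 4, 5, 3, 1, 3
Reverse-coded (reversed = (1+5) − raw = 6 − raw):
  item 2: 6 − 1 = 5
  item 3: 6 − 4 = 2
  item 4: 6 − 1 = 5
  item 7: 6 − 4 = 2
  item 12: 6 − 4 = 2
  item 13: 6 − 5 = 1
  item 14: 6 − 3 = 3
Scored: 4, 5, 2, 5, 5, 1, 2, 2, 2, 1, 3, 2, 1, 3, 1, 3
Total = 42

42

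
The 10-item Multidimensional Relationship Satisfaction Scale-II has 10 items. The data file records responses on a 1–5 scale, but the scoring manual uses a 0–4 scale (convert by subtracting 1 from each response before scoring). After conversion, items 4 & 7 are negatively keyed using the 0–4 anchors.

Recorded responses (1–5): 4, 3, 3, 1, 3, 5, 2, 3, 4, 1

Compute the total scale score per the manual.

25

Convert to 0–4: 3, 2, 2, 0, 2, 4, 1, 2, 3, 0
Reverse-coded (reversed = (0+4) − raw = 4 − raw):
  item 4: 4 − 0 = 4
  item 7: 4 − 1 = 3
Scored: 3, 2, 2, 4, 2, 4, 3, 2, 3, 0
Total = 25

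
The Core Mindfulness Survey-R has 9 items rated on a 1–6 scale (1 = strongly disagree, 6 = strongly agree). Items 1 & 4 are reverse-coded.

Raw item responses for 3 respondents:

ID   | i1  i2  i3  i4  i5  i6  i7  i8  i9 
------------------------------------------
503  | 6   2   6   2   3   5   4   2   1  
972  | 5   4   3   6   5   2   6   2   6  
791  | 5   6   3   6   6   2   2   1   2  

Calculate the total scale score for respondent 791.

25

Respondent 791 raw: 5, 6, 3, 6, 6, 2, 2, 1, 2.
Reverse-coded (reverse-coded value = 7 − response):
  item 1: 7 − 5 = 2
  item 2: 6
  item 3: 3
  item 4: 7 − 6 = 1
  item 5: 6
  item 6: 2
  item 7: 2
  item 8: 1
  item 9: 2
Sum = 2 + 6 + 3 + 1 + 6 + 2 + 2 + 1 + 2 = 25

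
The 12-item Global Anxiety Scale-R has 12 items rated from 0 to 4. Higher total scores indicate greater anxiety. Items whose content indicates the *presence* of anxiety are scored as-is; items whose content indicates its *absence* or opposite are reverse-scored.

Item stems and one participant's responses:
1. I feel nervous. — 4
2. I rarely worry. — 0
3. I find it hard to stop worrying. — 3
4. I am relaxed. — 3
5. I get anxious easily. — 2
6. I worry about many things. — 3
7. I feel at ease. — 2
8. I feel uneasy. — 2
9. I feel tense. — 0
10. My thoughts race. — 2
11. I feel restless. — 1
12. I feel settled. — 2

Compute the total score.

Items 2, 4, 7, 12 describe the absence/opposite of anxiety → reverse-score.
reversed = (0+4) − raw = 4 − raw.
  item 1: 4
  item 2: 4 − 0 = 4
  item 3: 3
  item 4: 4 − 3 = 1
  item 5: 2
  item 6: 3
  item 7: 4 − 2 = 2
  item 8: 2
  item 9: 0
  item 10: 2
  item 11: 1
  item 12: 4 − 2 = 2
Total = 4 + 4 + 3 + 1 + 2 + 3 + 2 + 2 + 0 + 2 + 1 + 2 = 26

26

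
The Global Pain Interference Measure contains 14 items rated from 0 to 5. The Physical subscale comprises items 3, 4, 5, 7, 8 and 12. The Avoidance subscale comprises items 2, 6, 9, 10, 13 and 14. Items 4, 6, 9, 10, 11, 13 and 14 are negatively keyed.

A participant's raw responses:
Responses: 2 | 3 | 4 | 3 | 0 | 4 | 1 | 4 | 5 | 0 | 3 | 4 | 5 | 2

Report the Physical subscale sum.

Physical items: 3, 4, 5, 7, 8, 12.
Of these, item 4 is negatively keyed; reverse-coded value = 5 − response.
  item 3: 4
  item 4: 5 − 3 = 2
  item 5: 0
  item 7: 1
  item 8: 4
  item 12: 4
Sum = 4 + 2 + 0 + 1 + 4 + 4 = 15

15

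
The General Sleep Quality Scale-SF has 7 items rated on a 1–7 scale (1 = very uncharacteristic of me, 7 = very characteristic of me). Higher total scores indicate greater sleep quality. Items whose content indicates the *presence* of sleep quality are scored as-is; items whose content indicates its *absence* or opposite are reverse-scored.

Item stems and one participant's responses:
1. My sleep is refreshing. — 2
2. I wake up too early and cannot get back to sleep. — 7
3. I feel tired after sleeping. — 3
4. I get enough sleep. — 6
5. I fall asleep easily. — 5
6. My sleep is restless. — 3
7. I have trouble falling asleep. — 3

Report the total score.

Items 2, 3, 6, 7 describe the absence/opposite of sleep quality → reverse-score.
reversed = (1+7) − raw = 8 − raw.
  item 1: 2
  item 2: 8 − 7 = 1
  item 3: 8 − 3 = 5
  item 4: 6
  item 5: 5
  item 6: 8 − 3 = 5
  item 7: 8 − 3 = 5
Total = 2 + 1 + 5 + 6 + 5 + 5 + 5 = 29

29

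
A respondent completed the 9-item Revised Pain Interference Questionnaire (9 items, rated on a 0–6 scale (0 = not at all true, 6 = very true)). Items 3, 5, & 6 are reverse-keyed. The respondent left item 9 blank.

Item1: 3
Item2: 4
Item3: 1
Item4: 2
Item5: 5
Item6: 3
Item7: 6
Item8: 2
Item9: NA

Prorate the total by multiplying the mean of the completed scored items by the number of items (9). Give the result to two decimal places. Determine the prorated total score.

29.25

Reverse-coded (on a 0–6 scale, reversed = 6 − raw):
  item 3: 6 − 1 = 5
  item 5: 6 − 5 = 1
  item 6: 6 − 3 = 3
Completed scored items (8 of 9): 3, 4, 5, 2, 1, 3, 6, 2; sum = 26.
Person mean = 26 / 8 ≈ 3.2500
Prorated total = (26 / 8) × 9 = 29.25 (to 2 dp)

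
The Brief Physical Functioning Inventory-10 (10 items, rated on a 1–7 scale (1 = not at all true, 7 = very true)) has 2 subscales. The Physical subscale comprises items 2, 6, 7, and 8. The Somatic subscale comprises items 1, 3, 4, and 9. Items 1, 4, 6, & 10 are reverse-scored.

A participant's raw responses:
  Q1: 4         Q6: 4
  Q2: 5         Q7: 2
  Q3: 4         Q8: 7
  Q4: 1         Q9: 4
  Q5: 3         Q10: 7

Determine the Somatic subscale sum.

19

Somatic items: 1, 3, 4, 9.
Of these, items 1 and 4 are reverse-scored; reverse-coded value = 8 − response.
  item 1: 8 − 4 = 4
  item 3: 4
  item 4: 8 − 1 = 7
  item 9: 4
Sum = 4 + 4 + 7 + 4 = 19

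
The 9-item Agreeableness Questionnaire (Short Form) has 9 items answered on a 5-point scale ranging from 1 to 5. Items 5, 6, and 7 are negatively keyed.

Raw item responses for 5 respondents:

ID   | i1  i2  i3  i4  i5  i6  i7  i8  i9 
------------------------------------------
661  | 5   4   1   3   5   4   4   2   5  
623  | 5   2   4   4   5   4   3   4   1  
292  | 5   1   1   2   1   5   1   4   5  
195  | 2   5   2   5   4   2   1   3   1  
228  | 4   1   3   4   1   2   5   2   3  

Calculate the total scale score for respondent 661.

Respondent 661 raw: 5, 4, 1, 3, 5, 4, 4, 2, 5.
Reverse-coded (on a 1–5 scale, reversed = 6 − raw):
  item 1: 5
  item 2: 4
  item 3: 1
  item 4: 3
  item 5: 6 − 5 = 1
  item 6: 6 − 4 = 2
  item 7: 6 − 4 = 2
  item 8: 2
  item 9: 5
Sum = 5 + 4 + 1 + 3 + 1 + 2 + 2 + 2 + 5 = 25

25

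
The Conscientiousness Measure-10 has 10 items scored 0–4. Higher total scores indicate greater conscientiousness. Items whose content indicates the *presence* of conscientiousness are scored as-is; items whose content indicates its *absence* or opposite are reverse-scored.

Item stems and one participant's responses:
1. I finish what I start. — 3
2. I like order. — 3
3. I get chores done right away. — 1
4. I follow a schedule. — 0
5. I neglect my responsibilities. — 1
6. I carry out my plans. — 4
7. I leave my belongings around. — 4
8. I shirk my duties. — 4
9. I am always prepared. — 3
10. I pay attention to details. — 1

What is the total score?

18

Items 5, 7, 8 describe the absence/opposite of conscientiousness → reverse-score.
reverse-coded value = 4 − response.
  item 1: 3
  item 2: 3
  item 3: 1
  item 4: 0
  item 5: 4 − 1 = 3
  item 6: 4
  item 7: 4 − 4 = 0
  item 8: 4 − 4 = 0
  item 9: 3
  item 10: 1
Total = 3 + 3 + 1 + 0 + 3 + 4 + 0 + 0 + 3 + 1 = 18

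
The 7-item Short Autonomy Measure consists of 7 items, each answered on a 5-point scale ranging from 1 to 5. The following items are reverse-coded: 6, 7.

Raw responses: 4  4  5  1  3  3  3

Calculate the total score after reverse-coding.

Reversing items 6 and 7 with 6 − raw:
Total = 4 + 4 + 5 + 1 + 3 + (6−3) + (6−3)
      = 4 + 4 + 5 + 1 + 3 + 3 + 3 = 23

23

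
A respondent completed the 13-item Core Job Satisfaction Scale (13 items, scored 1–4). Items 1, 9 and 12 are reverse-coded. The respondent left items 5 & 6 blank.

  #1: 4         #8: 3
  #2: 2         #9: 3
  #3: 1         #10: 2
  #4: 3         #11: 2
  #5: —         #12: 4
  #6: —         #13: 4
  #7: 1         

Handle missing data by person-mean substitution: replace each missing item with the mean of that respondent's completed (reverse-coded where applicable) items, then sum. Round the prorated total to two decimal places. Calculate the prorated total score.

26.00

Reverse-coded (on a 1–4 scale, reversed = 5 − raw):
  item 1: 5 − 4 = 1
  item 9: 5 − 3 = 2
  item 12: 5 − 4 = 1
Completed scored items (11 of 13): 1, 2, 1, 3, 1, 3, 2, 2, 2, 1, 4; sum = 22.
Person mean = 22 / 11 ≈ 2.0000
Prorated total = (22 / 11) × 13 = 26.00 (to 2 dp)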